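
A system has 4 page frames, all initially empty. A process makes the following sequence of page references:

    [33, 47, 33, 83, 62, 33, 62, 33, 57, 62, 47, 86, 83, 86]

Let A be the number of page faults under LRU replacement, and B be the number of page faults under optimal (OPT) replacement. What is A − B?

Under LRU: F F . F F . . . F . F F F . → 8 faults.
Under OPT: F F . F F . . . F . . F . . → 6 faults.
A − B = 8 − 6 = 2.

2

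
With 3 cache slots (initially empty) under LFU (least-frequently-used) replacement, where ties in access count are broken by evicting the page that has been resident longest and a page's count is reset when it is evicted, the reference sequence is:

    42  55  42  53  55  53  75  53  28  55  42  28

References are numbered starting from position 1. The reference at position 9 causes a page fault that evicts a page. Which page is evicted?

pos 1: 42 -> miss, frames [42]
pos 2: 55 -> miss, frames [42, 55]
pos 3: 42 -> hit
pos 4: 53 -> miss, frames [42, 55, 53]
pos 5: 55 -> hit
pos 6: 53 -> hit
pos 7: 75 -> miss, evict 42, frames [55, 53, 75]
pos 8: 53 -> hit
pos 9: 28 -> miss, evict 75, frames [55, 53, 28]
At position 9, page 75 is evicted.

75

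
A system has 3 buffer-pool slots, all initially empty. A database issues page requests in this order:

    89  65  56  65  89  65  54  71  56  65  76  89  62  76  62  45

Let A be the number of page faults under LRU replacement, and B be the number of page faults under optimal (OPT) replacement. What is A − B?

2

Under LRU: F F F . . . F F F F F F F . . F → 11 faults.
Under OPT: F F F . . . F F . . F F F . . F → 9 faults.
A − B = 11 − 9 = 2.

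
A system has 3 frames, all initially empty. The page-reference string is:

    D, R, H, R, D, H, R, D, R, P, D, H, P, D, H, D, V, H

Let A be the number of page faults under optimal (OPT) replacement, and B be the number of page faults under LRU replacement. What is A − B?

Under OPT: F F F . . . . . . F . . . . . . F . → 5 faults.
Under LRU: F F F . . . . . . F . F . . . . F . → 6 faults.
A − B = 5 − 6 = -1.

-1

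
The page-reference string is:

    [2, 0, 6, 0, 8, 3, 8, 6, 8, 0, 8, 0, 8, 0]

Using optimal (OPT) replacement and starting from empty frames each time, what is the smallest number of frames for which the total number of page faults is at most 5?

f=1: 14 faults
f=2: 7 faults
f=3: 6 faults
f=4: 5 faults
f=5: 5 faults
Smallest f with faults ≤ 5 is 4.

4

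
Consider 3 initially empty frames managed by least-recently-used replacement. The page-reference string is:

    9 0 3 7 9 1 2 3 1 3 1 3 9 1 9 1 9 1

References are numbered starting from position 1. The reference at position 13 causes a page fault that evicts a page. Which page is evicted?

pos 1: 9 → fault, frames {9}
pos 2: 0 → fault, frames {9,0}
pos 3: 3 → fault, frames {9,0,3}
pos 4: 7 → fault, evict 9, frames {0,3,7}
pos 5: 9 → fault, evict 0, frames {3,7,9}
pos 6: 1 → fault, evict 3, frames {7,9,1}
pos 7: 2 → fault, evict 7, frames {9,1,2}
pos 8: 3 → fault, evict 9, frames {1,2,3}
pos 9: 1 → hit
pos 10: 3 → hit
pos 11: 1 → hit
pos 12: 3 → hit
pos 13: 9 → fault, evict 2, frames {1,3,9}
At position 13, page 2 is evicted.

2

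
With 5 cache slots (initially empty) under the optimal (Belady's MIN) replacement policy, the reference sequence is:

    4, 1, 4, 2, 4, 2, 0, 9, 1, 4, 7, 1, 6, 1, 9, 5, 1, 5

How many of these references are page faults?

4 -> fault, frames [4]
1 -> fault, frames [4, 1]
4 -> hit
2 -> fault, frames [4, 1, 2]
4 -> hit
2 -> hit
0 -> fault, frames [4, 1, 2, 0]
9 -> fault, frames [4, 1, 2, 0, 9]
1 -> hit
4 -> hit
7 -> fault, evict 0, frames [4, 1, 2, 9, 7]
1 -> hit
6 -> fault, evict 7, frames [4, 1, 2, 9, 6]
1 -> hit
9 -> hit
5 -> fault, evict 6, frames [4, 1, 2, 9, 5]
1 -> hit
5 -> hit
Page faults: 8.

8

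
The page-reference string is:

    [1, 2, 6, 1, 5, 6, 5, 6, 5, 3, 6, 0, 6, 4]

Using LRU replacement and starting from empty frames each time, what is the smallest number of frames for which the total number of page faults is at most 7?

f=1: 14 faults
f=2: 10 faults
f=3: 7 faults
f=4: 7 faults
f=5: 7 faults
f=6: 7 faults
f=7: 7 faults
Smallest f with faults ≤ 7 is 3.

3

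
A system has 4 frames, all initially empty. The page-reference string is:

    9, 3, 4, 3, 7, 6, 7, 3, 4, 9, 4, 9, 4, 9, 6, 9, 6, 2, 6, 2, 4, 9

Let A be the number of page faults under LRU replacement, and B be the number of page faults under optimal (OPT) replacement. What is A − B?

Under LRU: F F F . F F . . . F . . . . F . . F . . . . → 8 faults.
Under OPT: F F F . F F . . . F . . . . . . . F . . . . → 7 faults.
A − B = 8 − 7 = 1.

1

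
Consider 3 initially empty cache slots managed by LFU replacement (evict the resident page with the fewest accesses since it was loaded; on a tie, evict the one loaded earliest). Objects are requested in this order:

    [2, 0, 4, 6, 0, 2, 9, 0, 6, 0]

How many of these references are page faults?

2 → fault, frames (2)
0 → fault, frames (2 0)
4 → fault, frames (2 0 4)
6 → fault, evict 2, frames (0 4 6)
0 → hit
2 → fault, evict 4, frames (0 6 2)
9 → fault, evict 6, frames (0 2 9)
0 → hit
6 → fault, evict 2, frames (0 9 6)
0 → hit
Page faults: 7.

7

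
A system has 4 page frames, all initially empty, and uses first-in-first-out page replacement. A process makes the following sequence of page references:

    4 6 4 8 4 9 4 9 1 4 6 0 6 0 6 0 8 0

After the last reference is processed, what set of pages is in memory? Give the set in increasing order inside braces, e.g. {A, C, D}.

{0, 4, 6, 8}

4 -> fault, frames (4)
6 -> fault, frames (4 6)
4 -> hit
8 -> fault, frames (4 6 8)
4 -> hit
9 -> fault, frames (4 6 8 9)
4 -> hit
9 -> hit
1 -> fault, evict 4, frames (6 8 9 1)
4 -> fault, evict 6, frames (8 9 1 4)
6 -> fault, evict 8, frames (9 1 4 6)
0 -> fault, evict 9, frames (1 4 6 0)
6 -> hit
0 -> hit
6 -> hit
0 -> hit
8 -> fault, evict 1, frames (4 6 0 8)
0 -> hit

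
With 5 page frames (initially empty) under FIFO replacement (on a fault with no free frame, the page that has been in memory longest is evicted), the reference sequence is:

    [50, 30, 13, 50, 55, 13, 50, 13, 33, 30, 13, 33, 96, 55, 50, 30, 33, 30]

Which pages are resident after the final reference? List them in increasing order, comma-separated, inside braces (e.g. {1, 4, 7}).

{30, 33, 50, 55, 96}

50 → miss, frames (50)
30 → miss, frames (50 30)
13 → miss, frames (50 30 13)
50 → hit
55 → miss, frames (50 30 13 55)
13 → hit
50 → hit
13 → hit
33 → miss, frames (50 30 13 55 33)
30 → hit
13 → hit
33 → hit
96 → miss, evict 50, frames (30 13 55 33 96)
55 → hit
50 → miss, evict 30, frames (13 55 33 96 50)
30 → miss, evict 13, frames (55 33 96 50 30)
33 → hit
30 → hit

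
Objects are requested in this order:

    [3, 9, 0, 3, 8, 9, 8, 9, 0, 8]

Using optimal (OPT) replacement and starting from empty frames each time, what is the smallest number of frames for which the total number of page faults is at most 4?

3

f=1: 10 faults
f=2: 6 faults
f=3: 4 faults
f=4: 4 faults
Smallest f with faults ≤ 4 is 3.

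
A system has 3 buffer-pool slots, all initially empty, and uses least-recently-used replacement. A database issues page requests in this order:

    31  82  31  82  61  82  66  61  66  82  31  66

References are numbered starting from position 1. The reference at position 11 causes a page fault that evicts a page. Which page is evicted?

61

pos 1: 31 → miss, frames (31)
pos 2: 82 → miss, frames (31 82)
pos 3: 31 → hit
pos 4: 82 → hit
pos 5: 61 → miss, frames (31 82 61)
pos 6: 82 → hit
pos 7: 66 → miss, evict 31, frames (61 82 66)
pos 8: 61 → hit
pos 9: 66 → hit
pos 10: 82 → hit
pos 11: 31 → miss, evict 61, frames (66 82 31)
At position 11, page 61 is evicted.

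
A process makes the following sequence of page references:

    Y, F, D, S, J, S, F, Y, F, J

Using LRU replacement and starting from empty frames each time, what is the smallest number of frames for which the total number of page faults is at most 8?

f=1: 10 faults
f=2: 8 faults
f=3: 8 faults
f=4: 6 faults
f=5: 5 faults
Smallest f with faults ≤ 8 is 2.

2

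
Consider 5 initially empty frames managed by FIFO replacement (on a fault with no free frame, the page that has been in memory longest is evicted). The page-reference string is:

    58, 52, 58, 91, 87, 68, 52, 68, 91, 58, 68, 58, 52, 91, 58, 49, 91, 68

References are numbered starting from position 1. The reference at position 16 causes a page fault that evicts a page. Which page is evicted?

pos 1: 58: fault, frames [58]
pos 2: 52: fault, frames [58, 52]
pos 3: 58: hit
pos 4: 91: fault, frames [58, 52, 91]
pos 5: 87: fault, frames [58, 52, 91, 87]
pos 6: 68: fault, frames [58, 52, 91, 87, 68]
pos 7: 52: hit
pos 8: 68: hit
pos 9: 91: hit
pos 10: 58: hit
pos 11: 68: hit
pos 12: 58: hit
pos 13: 52: hit
pos 14: 91: hit
pos 15: 58: hit
pos 16: 49: fault, evict 58, frames [52, 91, 87, 68, 49]
At position 16, page 58 is evicted.

58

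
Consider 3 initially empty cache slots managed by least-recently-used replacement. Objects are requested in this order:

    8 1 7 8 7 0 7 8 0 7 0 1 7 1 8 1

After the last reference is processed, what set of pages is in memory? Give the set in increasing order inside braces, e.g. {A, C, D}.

8 -> fault, frames [8]
1 -> fault, frames [8, 1]
7 -> fault, frames [8, 1, 7]
8 -> hit
7 -> hit
0 -> fault, evict 1, frames [8, 7, 0]
7 -> hit
8 -> hit
0 -> hit
7 -> hit
0 -> hit
1 -> fault, evict 8, frames [7, 0, 1]
7 -> hit
1 -> hit
8 -> fault, evict 0, frames [7, 1, 8]
1 -> hit

{1, 7, 8}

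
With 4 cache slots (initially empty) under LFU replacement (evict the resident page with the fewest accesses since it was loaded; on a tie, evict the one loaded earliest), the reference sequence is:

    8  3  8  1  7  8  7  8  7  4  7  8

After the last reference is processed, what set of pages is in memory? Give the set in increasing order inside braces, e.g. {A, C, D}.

8 → miss, frames [8]
3 → miss, frames [8, 3]
8 → hit
1 → miss, frames [8, 3, 1]
7 → miss, frames [8, 3, 1, 7]
8 → hit
7 → hit
8 → hit
7 → hit
4 → miss, evict 3, frames [8, 1, 7, 4]
7 → hit
8 → hit

{1, 4, 7, 8}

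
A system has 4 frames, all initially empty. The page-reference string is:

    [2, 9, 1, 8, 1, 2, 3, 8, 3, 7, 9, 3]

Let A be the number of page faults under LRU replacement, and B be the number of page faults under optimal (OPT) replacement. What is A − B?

1

Under LRU: F F F F . . F . . F F . → 7 faults.
Under OPT: F F F F . . F . . F . . → 6 faults.
A − B = 7 − 6 = 1.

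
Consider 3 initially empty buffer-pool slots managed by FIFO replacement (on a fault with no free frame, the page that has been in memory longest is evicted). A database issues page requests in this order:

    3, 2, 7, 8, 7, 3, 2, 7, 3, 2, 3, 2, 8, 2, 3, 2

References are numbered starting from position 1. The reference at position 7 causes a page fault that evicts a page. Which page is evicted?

pos 1: 3 -> fault, frames [3]
pos 2: 2 -> fault, frames [3, 2]
pos 3: 7 -> fault, frames [3, 2, 7]
pos 4: 8 -> fault, evict 3, frames [2, 7, 8]
pos 5: 7 -> hit
pos 6: 3 -> fault, evict 2, frames [7, 8, 3]
pos 7: 2 -> fault, evict 7, frames [8, 3, 2]
At position 7, page 7 is evicted.

7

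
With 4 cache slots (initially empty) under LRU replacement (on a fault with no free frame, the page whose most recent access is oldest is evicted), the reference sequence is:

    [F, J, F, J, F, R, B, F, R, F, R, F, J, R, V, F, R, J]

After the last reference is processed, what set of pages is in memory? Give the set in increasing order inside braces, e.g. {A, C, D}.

{F, J, R, V}

F -> miss, frames [F]
J -> miss, frames [F, J]
F -> hit
J -> hit
F -> hit
R -> miss, frames [J, F, R]
B -> miss, frames [J, F, R, B]
F -> hit
R -> hit
F -> hit
R -> hit
F -> hit
J -> hit
R -> hit
V -> miss, evict B, frames [F, J, R, V]
F -> hit
R -> hit
J -> hit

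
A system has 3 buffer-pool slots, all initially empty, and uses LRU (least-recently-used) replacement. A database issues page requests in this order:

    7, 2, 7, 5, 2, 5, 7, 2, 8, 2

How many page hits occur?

7 -> fault, frames [7]
2 -> fault, frames [7, 2]
7 -> hit
5 -> fault, frames [2, 7, 5]
2 -> hit
5 -> hit
7 -> hit
2 -> hit
8 -> fault, evict 5, frames [7, 2, 8]
2 -> hit
Hits: 6.

6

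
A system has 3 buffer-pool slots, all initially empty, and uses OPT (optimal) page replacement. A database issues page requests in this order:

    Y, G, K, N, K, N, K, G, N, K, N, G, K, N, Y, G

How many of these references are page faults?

5

Y → miss, frames [Y]
G → miss, frames [Y, G]
K → miss, frames [Y, G, K]
N → miss, evict Y, frames [G, K, N]
K → hit
N → hit
K → hit
G → hit
N → hit
K → hit
N → hit
G → hit
K → hit
N → hit
Y → miss, evict N, frames [G, K, Y]
G → hit
Page faults: 5.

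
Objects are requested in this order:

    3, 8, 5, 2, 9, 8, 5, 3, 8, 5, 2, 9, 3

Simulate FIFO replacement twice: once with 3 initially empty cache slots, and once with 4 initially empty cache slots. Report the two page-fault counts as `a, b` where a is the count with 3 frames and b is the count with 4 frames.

3 frames: F F F F F F F F . . F F . → 10 faults.
4 frames: F F F F F . . F F F F F F → 11 faults.
11 > 10: adding a frame increased faults — Belady's anomaly.

10, 11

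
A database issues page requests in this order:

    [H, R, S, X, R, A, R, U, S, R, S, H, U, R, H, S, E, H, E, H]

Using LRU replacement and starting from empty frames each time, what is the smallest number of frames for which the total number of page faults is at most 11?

f=1: 20 faults
f=2: 16 faults
f=3: 12 faults
f=4: 9 faults
f=5: 8 faults
f=6: 7 faults
f=7: 7 faults
Smallest f with faults ≤ 11 is 4.

4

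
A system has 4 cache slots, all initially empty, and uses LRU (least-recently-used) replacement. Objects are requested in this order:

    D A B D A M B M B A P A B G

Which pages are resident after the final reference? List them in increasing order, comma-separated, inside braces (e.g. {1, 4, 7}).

D: miss, frames [D]
A: miss, frames [D, A]
B: miss, frames [D, A, B]
D: hit
A: hit
M: miss, frames [B, D, A, M]
B: hit
M: hit
B: hit
A: hit
P: miss, evict D, frames [M, B, A, P]
A: hit
B: hit
G: miss, evict M, frames [P, A, B, G]

{A, B, G, P}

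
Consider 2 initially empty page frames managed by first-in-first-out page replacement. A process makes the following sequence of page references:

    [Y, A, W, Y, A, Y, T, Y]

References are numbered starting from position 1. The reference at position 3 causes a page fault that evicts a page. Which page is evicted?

Y

pos 1: Y → fault, frames (Y)
pos 2: A → fault, frames (Y A)
pos 3: W → fault, evict Y, frames (A W)
At position 3, page Y is evicted.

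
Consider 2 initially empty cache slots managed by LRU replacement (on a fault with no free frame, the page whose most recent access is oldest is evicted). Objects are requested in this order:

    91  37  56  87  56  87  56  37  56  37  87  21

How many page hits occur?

91 -> fault, frames (91)
37 -> fault, frames (91 37)
56 -> fault, evict 91, frames (37 56)
87 -> fault, evict 37, frames (56 87)
56 -> hit
87 -> hit
56 -> hit
37 -> fault, evict 87, frames (56 37)
56 -> hit
37 -> hit
87 -> fault, evict 56, frames (37 87)
21 -> fault, evict 37, frames (87 21)
Hits: 5.

5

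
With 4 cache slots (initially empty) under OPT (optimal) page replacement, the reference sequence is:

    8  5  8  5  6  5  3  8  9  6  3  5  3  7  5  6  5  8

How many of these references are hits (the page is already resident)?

8 → fault, frames [8]
5 → fault, frames [8, 5]
8 → hit
5 → hit
6 → fault, frames [8, 5, 6]
5 → hit
3 → fault, frames [8, 5, 6, 3]
8 → hit
9 → fault, evict 8, frames [5, 6, 3, 9]
6 → hit
3 → hit
5 → hit
3 → hit
7 → fault, evict 9, frames [5, 6, 3, 7]
5 → hit
6 → hit
5 → hit
8 → fault, evict 7, frames [5, 6, 3, 8]
Hits: 11.

11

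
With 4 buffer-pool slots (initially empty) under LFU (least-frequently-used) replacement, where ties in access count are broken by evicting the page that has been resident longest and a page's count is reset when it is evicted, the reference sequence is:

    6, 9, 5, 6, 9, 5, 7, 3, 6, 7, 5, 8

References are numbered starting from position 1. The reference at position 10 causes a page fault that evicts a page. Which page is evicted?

3

pos 1: 6 -> fault, frames [6]
pos 2: 9 -> fault, frames [6, 9]
pos 3: 5 -> fault, frames [6, 9, 5]
pos 4: 6 -> hit
pos 5: 9 -> hit
pos 6: 5 -> hit
pos 7: 7 -> fault, frames [6, 9, 5, 7]
pos 8: 3 -> fault, evict 7, frames [6, 9, 5, 3]
pos 9: 6 -> hit
pos 10: 7 -> fault, evict 3, frames [6, 9, 5, 7]
At position 10, page 3 is evicted.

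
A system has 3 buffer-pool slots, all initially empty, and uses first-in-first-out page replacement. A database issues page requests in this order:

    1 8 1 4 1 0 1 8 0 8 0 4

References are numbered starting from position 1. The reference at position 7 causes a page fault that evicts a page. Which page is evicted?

pos 1: 1: fault, frames [1]
pos 2: 8: fault, frames [1, 8]
pos 3: 1: hit
pos 4: 4: fault, frames [1, 8, 4]
pos 5: 1: hit
pos 6: 0: fault, evict 1, frames [8, 4, 0]
pos 7: 1: fault, evict 8, frames [4, 0, 1]
At position 7, page 8 is evicted.

8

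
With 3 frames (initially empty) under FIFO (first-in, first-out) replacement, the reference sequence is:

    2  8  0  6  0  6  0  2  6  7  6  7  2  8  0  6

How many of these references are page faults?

9

2 -> fault, frames [2]
8 -> fault, frames [2, 8]
0 -> fault, frames [2, 8, 0]
6 -> fault, evict 2, frames [8, 0, 6]
0 -> hit
6 -> hit
0 -> hit
2 -> fault, evict 8, frames [0, 6, 2]
6 -> hit
7 -> fault, evict 0, frames [6, 2, 7]
6 -> hit
7 -> hit
2 -> hit
8 -> fault, evict 6, frames [2, 7, 8]
0 -> fault, evict 2, frames [7, 8, 0]
6 -> fault, evict 7, frames [8, 0, 6]
Page faults: 9.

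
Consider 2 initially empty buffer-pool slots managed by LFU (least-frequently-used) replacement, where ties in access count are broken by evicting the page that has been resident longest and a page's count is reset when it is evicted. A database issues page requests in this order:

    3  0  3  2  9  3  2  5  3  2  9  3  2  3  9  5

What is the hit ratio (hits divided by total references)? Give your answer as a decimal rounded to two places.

3 → miss, frames [3]
0 → miss, frames [3, 0]
3 → hit
2 → miss, evict 0, frames [3, 2]
9 → miss, evict 2, frames [3, 9]
3 → hit
2 → miss, evict 9, frames [3, 2]
5 → miss, evict 2, frames [3, 5]
3 → hit
2 → miss, evict 5, frames [3, 2]
9 → miss, evict 2, frames [3, 9]
3 → hit
2 → miss, evict 9, frames [3, 2]
3 → hit
9 → miss, evict 2, frames [3, 9]
5 → miss, evict 9, frames [3, 5]
Hits: 5 of 16 references → 5/16 = 0.3125.

0.31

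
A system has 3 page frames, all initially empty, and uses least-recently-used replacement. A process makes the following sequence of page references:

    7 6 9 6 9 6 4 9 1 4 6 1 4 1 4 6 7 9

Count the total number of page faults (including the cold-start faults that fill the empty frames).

8

7: miss, frames {7}
6: miss, frames {7,6}
9: miss, frames {7,6,9}
6: hit
9: hit
6: hit
4: miss, evict 7, frames {9,6,4}
9: hit
1: miss, evict 6, frames {4,9,1}
4: hit
6: miss, evict 9, frames {1,4,6}
1: hit
4: hit
1: hit
4: hit
6: hit
7: miss, evict 1, frames {4,6,7}
9: miss, evict 4, frames {6,7,9}
Page faults: 8.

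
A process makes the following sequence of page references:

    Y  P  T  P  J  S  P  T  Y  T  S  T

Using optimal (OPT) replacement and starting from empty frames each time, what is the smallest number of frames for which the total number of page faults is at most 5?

4

f=1: 12 faults
f=2: 8 faults
f=3: 6 faults
f=4: 5 faults
f=5: 5 faults
Smallest f with faults ≤ 5 is 4.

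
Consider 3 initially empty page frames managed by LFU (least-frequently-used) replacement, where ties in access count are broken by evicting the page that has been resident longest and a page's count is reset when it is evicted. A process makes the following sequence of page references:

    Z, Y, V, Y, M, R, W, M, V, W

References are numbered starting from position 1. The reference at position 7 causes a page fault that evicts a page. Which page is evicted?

pos 1: Z: fault, frames {Z}
pos 2: Y: fault, frames {Z,Y}
pos 3: V: fault, frames {Z,Y,V}
pos 4: Y: hit
pos 5: M: fault, evict Z, frames {Y,V,M}
pos 6: R: fault, evict V, frames {Y,M,R}
pos 7: W: fault, evict M, frames {Y,R,W}
At position 7, page M is evicted.

M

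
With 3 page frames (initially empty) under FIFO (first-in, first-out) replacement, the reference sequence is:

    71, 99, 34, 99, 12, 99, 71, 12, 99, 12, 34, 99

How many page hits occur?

71: fault, frames [71]
99: fault, frames [71, 99]
34: fault, frames [71, 99, 34]
99: hit
12: fault, evict 71, frames [99, 34, 12]
99: hit
71: fault, evict 99, frames [34, 12, 71]
12: hit
99: fault, evict 34, frames [12, 71, 99]
12: hit
34: fault, evict 12, frames [71, 99, 34]
99: hit
Hits: 5.

5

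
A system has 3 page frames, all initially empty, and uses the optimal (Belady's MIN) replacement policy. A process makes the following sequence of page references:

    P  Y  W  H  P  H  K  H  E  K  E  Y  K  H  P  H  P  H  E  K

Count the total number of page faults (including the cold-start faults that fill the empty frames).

9

P → miss, frames {P}
Y → miss, frames {P,Y}
W → miss, frames {P,Y,W}
H → miss, evict W, frames {P,Y,H}
P → hit
H → hit
K → miss, evict P, frames {Y,H,K}
H → hit
E → miss, evict H, frames {Y,K,E}
K → hit
E → hit
Y → hit
K → hit
H → miss, evict Y, frames {K,E,H}
P → miss, evict K, frames {E,H,P}
H → hit
P → hit
H → hit
E → hit
K → miss, evict P, frames {E,H,K}
Page faults: 9.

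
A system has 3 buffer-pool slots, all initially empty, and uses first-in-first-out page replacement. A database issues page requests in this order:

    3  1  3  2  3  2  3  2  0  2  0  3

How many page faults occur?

5

3 -> fault, frames {3}
1 -> fault, frames {3,1}
3 -> hit
2 -> fault, frames {3,1,2}
3 -> hit
2 -> hit
3 -> hit
2 -> hit
0 -> fault, evict 3, frames {1,2,0}
2 -> hit
0 -> hit
3 -> fault, evict 1, frames {2,0,3}
Page faults: 5.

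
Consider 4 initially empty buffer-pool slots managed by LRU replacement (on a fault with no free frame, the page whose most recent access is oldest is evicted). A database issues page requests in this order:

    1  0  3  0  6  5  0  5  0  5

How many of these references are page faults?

5

1 → fault, frames {1}
0 → fault, frames {1,0}
3 → fault, frames {1,0,3}
0 → hit
6 → fault, frames {1,3,0,6}
5 → fault, evict 1, frames {3,0,6,5}
0 → hit
5 → hit
0 → hit
5 → hit
Page faults: 5.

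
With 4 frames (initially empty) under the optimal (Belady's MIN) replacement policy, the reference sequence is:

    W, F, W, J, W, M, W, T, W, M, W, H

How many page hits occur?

W: miss, frames [W]
F: miss, frames [W, F]
W: hit
J: miss, frames [W, F, J]
W: hit
M: miss, frames [W, F, J, M]
W: hit
T: miss, evict J, frames [W, F, M, T]
W: hit
M: hit
W: hit
H: miss, evict T, frames [W, F, M, H]
Hits: 6.

6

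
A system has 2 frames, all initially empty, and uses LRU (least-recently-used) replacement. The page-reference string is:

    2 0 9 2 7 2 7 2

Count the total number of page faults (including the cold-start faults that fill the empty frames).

2: fault, frames {2}
0: fault, frames {2,0}
9: fault, evict 2, frames {0,9}
2: fault, evict 0, frames {9,2}
7: fault, evict 9, frames {2,7}
2: hit
7: hit
2: hit
Page faults: 5.

5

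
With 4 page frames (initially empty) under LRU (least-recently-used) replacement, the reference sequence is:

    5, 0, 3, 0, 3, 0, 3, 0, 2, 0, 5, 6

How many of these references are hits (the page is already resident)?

7

5: fault, frames {5}
0: fault, frames {5,0}
3: fault, frames {5,0,3}
0: hit
3: hit
0: hit
3: hit
0: hit
2: fault, frames {5,3,0,2}
0: hit
5: hit
6: fault, evict 3, frames {2,0,5,6}
Hits: 7.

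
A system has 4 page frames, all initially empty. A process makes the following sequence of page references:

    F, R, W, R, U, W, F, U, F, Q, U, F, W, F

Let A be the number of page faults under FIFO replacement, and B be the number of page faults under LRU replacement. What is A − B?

Under FIFO: F F F . F . . . . F . F . . → 6 faults.
Under LRU: F F F . F . . . . F . . . . → 5 faults.
A − B = 6 − 5 = 1.

1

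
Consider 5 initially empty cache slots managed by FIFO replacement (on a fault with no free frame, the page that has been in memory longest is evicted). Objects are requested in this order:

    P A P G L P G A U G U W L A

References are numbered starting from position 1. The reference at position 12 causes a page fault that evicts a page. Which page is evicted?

P

pos 1: P → fault, frames (P)
pos 2: A → fault, frames (P A)
pos 3: P → hit
pos 4: G → fault, frames (P A G)
pos 5: L → fault, frames (P A G L)
pos 6: P → hit
pos 7: G → hit
pos 8: A → hit
pos 9: U → fault, frames (P A G L U)
pos 10: G → hit
pos 11: U → hit
pos 12: W → fault, evict P, frames (A G L U W)
At position 12, page P is evicted.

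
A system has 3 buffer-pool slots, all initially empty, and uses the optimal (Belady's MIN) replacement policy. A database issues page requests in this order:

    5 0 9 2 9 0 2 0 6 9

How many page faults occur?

5

5 → miss, frames {5}
0 → miss, frames {5,0}
9 → miss, frames {5,0,9}
2 → miss, evict 5, frames {0,9,2}
9 → hit
0 → hit
2 → hit
0 → hit
6 → miss, evict 2, frames {0,9,6}
9 → hit
Page faults: 5.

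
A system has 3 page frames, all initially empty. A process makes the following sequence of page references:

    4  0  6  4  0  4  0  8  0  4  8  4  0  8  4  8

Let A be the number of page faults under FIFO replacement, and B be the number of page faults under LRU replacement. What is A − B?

2

Under FIFO: F F F . . . . F . F . . F . . . → 6 faults.
Under LRU: F F F . . . . F . . . . . . . . → 4 faults.
A − B = 6 − 4 = 2.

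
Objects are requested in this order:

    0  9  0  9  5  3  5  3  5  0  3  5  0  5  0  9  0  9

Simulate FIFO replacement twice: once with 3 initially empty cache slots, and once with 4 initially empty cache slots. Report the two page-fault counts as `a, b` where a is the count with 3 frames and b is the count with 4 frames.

6, 4

3 frames: F F . . F F . . . F . . . . . F . . → 6 faults.
4 frames: F F . . F F . . . . . . . . . . . . → 4 faults.
4 < 6: adding a frame reduced faults, as is typical.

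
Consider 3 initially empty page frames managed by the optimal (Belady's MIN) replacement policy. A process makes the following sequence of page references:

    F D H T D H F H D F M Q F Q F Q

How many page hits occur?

9

F → fault, frames [F]
D → fault, frames [F, D]
H → fault, frames [F, D, H]
T → fault, evict F, frames [D, H, T]
D → hit
H → hit
F → fault, evict T, frames [D, H, F]
H → hit
D → hit
F → hit
M → fault, evict H, frames [D, F, M]
Q → fault, evict M, frames [D, F, Q]
F → hit
Q → hit
F → hit
Q → hit
Hits: 9.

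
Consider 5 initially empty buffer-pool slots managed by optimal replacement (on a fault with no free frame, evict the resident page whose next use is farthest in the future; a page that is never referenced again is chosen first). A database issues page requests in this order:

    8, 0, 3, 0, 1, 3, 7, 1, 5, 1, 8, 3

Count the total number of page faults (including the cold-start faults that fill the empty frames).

6

8: fault, frames [8]
0: fault, frames [8, 0]
3: fault, frames [8, 0, 3]
0: hit
1: fault, frames [8, 0, 3, 1]
3: hit
7: fault, frames [8, 0, 3, 1, 7]
1: hit
5: fault, evict 7, frames [8, 0, 3, 1, 5]
1: hit
8: hit
3: hit
Page faults: 6.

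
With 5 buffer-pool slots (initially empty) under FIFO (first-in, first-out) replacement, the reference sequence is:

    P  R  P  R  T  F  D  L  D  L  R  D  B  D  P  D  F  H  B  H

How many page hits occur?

P → miss, frames [P]
R → miss, frames [P, R]
P → hit
R → hit
T → miss, frames [P, R, T]
F → miss, frames [P, R, T, F]
D → miss, frames [P, R, T, F, D]
L → miss, evict P, frames [R, T, F, D, L]
D → hit
L → hit
R → hit
D → hit
B → miss, evict R, frames [T, F, D, L, B]
D → hit
P → miss, evict T, frames [F, D, L, B, P]
D → hit
F → hit
H → miss, evict F, frames [D, L, B, P, H]
B → hit
H → hit
Hits: 11.

11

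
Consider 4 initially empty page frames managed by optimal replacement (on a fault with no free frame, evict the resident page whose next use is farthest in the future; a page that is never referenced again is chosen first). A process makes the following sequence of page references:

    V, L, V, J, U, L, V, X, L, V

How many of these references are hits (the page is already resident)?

5

V → fault, frames [V]
L → fault, frames [V, L]
V → hit
J → fault, frames [V, L, J]
U → fault, frames [V, L, J, U]
L → hit
V → hit
X → fault, evict U, frames [V, L, J, X]
L → hit
V → hit
Hits: 5.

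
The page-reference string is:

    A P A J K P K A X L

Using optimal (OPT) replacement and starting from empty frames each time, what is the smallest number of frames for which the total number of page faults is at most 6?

f=1: 10 faults
f=2: 7 faults
f=3: 6 faults
f=4: 6 faults
f=5: 6 faults
f=6: 6 faults
Smallest f with faults ≤ 6 is 3.

3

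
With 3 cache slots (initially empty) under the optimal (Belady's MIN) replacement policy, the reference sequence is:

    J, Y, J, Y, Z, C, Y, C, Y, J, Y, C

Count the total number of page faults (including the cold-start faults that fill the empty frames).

4

J: miss, frames (J)
Y: miss, frames (J Y)
J: hit
Y: hit
Z: miss, frames (J Y Z)
C: miss, evict Z, frames (J Y C)
Y: hit
C: hit
Y: hit
J: hit
Y: hit
C: hit
Page faults: 4.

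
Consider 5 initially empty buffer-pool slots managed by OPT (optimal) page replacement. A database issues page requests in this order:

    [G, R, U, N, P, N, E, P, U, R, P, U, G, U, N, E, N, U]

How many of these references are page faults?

7

G -> fault, frames (G)
R -> fault, frames (G R)
U -> fault, frames (G R U)
N -> fault, frames (G R U N)
P -> fault, frames (G R U N P)
N -> hit
E -> fault, evict N, frames (G R U P E)
P -> hit
U -> hit
R -> hit
P -> hit
U -> hit
G -> hit
U -> hit
N -> fault, evict P, frames (G R U E N)
E -> hit
N -> hit
U -> hit
Page faults: 7.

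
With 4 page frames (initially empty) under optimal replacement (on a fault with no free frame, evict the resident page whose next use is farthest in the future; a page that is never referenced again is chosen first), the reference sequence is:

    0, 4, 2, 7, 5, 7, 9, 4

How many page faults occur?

0 → miss, frames [0]
4 → miss, frames [0, 4]
2 → miss, frames [0, 4, 2]
7 → miss, frames [0, 4, 2, 7]
5 → miss, evict 2, frames [0, 4, 7, 5]
7 → hit
9 → miss, evict 5, frames [0, 4, 7, 9]
4 → hit
Page faults: 6.

6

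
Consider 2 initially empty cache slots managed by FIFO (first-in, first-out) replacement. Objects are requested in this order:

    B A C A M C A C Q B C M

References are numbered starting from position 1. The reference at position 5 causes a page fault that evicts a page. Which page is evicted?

pos 1: B -> fault, frames [B]
pos 2: A -> fault, frames [B, A]
pos 3: C -> fault, evict B, frames [A, C]
pos 4: A -> hit
pos 5: M -> fault, evict A, frames [C, M]
At position 5, page A is evicted.

A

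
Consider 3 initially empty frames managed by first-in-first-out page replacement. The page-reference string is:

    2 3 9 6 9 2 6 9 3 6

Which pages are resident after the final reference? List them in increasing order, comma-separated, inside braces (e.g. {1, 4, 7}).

2 → miss, frames [2]
3 → miss, frames [2, 3]
9 → miss, frames [2, 3, 9]
6 → miss, evict 2, frames [3, 9, 6]
9 → hit
2 → miss, evict 3, frames [9, 6, 2]
6 → hit
9 → hit
3 → miss, evict 9, frames [6, 2, 3]
6 → hit

{2, 3, 6}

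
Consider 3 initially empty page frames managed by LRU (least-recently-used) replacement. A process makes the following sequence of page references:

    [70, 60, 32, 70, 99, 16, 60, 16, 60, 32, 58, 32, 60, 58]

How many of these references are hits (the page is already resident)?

6

70 → fault, frames {70}
60 → fault, frames {70,60}
32 → fault, frames {70,60,32}
70 → hit
99 → fault, evict 60, frames {32,70,99}
16 → fault, evict 32, frames {70,99,16}
60 → fault, evict 70, frames {99,16,60}
16 → hit
60 → hit
32 → fault, evict 99, frames {16,60,32}
58 → fault, evict 16, frames {60,32,58}
32 → hit
60 → hit
58 → hit
Hits: 6.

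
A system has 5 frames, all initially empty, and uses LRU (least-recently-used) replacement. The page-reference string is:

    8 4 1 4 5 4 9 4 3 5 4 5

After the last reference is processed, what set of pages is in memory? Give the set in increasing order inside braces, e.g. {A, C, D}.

{1, 3, 4, 5, 9}

8 → fault, frames {8}
4 → fault, frames {8,4}
1 → fault, frames {8,4,1}
4 → hit
5 → fault, frames {8,1,4,5}
4 → hit
9 → fault, frames {8,1,5,4,9}
4 → hit
3 → fault, evict 8, frames {1,5,9,4,3}
5 → hit
4 → hit
5 → hit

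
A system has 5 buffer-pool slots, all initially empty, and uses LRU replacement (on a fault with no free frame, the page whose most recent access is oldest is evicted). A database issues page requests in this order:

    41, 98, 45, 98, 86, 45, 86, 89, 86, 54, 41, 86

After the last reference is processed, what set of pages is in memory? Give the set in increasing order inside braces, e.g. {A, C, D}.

{41, 45, 54, 86, 89}

41: miss, frames (41)
98: miss, frames (41 98)
45: miss, frames (41 98 45)
98: hit
86: miss, frames (41 45 98 86)
45: hit
86: hit
89: miss, frames (41 98 45 86 89)
86: hit
54: miss, evict 41, frames (98 45 89 86 54)
41: miss, evict 98, frames (45 89 86 54 41)
86: hit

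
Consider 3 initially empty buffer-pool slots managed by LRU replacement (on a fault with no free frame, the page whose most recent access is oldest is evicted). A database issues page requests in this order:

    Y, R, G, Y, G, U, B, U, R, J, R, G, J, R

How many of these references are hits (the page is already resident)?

Y → fault, frames (Y)
R → fault, frames (Y R)
G → fault, frames (Y R G)
Y → hit
G → hit
U → fault, evict R, frames (Y G U)
B → fault, evict Y, frames (G U B)
U → hit
R → fault, evict G, frames (B U R)
J → fault, evict B, frames (U R J)
R → hit
G → fault, evict U, frames (J R G)
J → hit
R → hit
Hits: 6.

6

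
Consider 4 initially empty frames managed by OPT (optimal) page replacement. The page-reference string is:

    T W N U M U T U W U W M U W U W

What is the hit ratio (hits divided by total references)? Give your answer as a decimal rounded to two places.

0.69

T -> miss, frames (T)
W -> miss, frames (T W)
N -> miss, frames (T W N)
U -> miss, frames (T W N U)
M -> miss, evict N, frames (T W U M)
U -> hit
T -> hit
U -> hit
W -> hit
U -> hit
W -> hit
M -> hit
U -> hit
W -> hit
U -> hit
W -> hit
Hits: 11 of 16 references → 11/16 = 0.6875.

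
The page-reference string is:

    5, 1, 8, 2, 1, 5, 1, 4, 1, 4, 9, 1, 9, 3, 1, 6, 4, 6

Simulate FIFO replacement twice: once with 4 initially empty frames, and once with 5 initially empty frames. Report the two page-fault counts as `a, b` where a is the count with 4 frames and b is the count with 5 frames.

10, 9

4 frames: F F F F . . . F . . F F . F . F F . → 10 faults.
5 frames: F F F F . . . F . . F . . F F F . . → 9 faults.
9 < 10: adding a frame reduced faults, as is typical.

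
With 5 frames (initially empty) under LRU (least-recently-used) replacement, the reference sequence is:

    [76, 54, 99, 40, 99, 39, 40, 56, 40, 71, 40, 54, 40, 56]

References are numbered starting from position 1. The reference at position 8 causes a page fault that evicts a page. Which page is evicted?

pos 1: 76: miss, frames (76)
pos 2: 54: miss, frames (76 54)
pos 3: 99: miss, frames (76 54 99)
pos 4: 40: miss, frames (76 54 99 40)
pos 5: 99: hit
pos 6: 39: miss, frames (76 54 40 99 39)
pos 7: 40: hit
pos 8: 56: miss, evict 76, frames (54 99 39 40 56)
At position 8, page 76 is evicted.

76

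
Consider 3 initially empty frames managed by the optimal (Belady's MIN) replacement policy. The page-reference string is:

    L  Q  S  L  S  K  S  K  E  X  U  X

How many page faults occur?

L → miss, frames (L)
Q → miss, frames (L Q)
S → miss, frames (L Q S)
L → hit
S → hit
K → miss, evict Q, frames (L S K)
S → hit
K → hit
E → miss, evict K, frames (L S E)
X → miss, evict E, frames (L S X)
U → miss, evict S, frames (L X U)
X → hit
Page faults: 7.

7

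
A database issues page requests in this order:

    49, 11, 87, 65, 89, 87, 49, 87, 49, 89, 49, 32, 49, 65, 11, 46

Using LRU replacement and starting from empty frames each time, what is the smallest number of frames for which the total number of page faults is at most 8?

5

f=1: 16 faults
f=2: 12 faults
f=3: 10 faults
f=4: 10 faults
f=5: 8 faults
f=6: 7 faults
f=7: 7 faults
Smallest f with faults ≤ 8 is 5.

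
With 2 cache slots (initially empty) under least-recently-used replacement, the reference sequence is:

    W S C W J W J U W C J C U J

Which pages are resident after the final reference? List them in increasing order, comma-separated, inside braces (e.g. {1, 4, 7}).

W → fault, frames [W]
S → fault, frames [W, S]
C → fault, evict W, frames [S, C]
W → fault, evict S, frames [C, W]
J → fault, evict C, frames [W, J]
W → hit
J → hit
U → fault, evict W, frames [J, U]
W → fault, evict J, frames [U, W]
C → fault, evict U, frames [W, C]
J → fault, evict W, frames [C, J]
C → hit
U → fault, evict J, frames [C, U]
J → fault, evict C, frames [U, J]

{J, U}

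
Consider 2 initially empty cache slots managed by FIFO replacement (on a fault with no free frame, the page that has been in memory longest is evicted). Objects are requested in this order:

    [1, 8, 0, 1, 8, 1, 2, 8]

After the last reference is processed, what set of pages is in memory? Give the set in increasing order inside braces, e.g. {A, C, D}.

{2, 8}

1 -> miss, frames [1]
8 -> miss, frames [1, 8]
0 -> miss, evict 1, frames [8, 0]
1 -> miss, evict 8, frames [0, 1]
8 -> miss, evict 0, frames [1, 8]
1 -> hit
2 -> miss, evict 1, frames [8, 2]
8 -> hit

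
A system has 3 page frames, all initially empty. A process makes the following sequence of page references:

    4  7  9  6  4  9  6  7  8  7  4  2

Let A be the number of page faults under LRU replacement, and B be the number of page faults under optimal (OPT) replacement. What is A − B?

2

Under LRU: F F F F F . . F F . F F → 9 faults.
Under OPT: F F F F . . . F F . . F → 7 faults.
A − B = 9 − 7 = 2.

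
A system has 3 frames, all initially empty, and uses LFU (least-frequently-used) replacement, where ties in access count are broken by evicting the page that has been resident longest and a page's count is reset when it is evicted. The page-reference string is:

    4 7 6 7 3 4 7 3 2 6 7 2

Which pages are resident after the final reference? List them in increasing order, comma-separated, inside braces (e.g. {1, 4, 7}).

{2, 3, 7}

4 -> miss, frames [4]
7 -> miss, frames [4, 7]
6 -> miss, frames [4, 7, 6]
7 -> hit
3 -> miss, evict 4, frames [7, 6, 3]
4 -> miss, evict 6, frames [7, 3, 4]
7 -> hit
3 -> hit
2 -> miss, evict 4, frames [7, 3, 2]
6 -> miss, evict 2, frames [7, 3, 6]
7 -> hit
2 -> miss, evict 6, frames [7, 3, 2]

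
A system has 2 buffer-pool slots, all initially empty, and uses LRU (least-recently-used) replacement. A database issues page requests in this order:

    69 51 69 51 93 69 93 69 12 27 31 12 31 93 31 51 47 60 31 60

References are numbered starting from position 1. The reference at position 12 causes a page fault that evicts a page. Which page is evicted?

pos 1: 69 → miss, frames {69}
pos 2: 51 → miss, frames {69,51}
pos 3: 69 → hit
pos 4: 51 → hit
pos 5: 93 → miss, evict 69, frames {51,93}
pos 6: 69 → miss, evict 51, frames {93,69}
pos 7: 93 → hit
pos 8: 69 → hit
pos 9: 12 → miss, evict 93, frames {69,12}
pos 10: 27 → miss, evict 69, frames {12,27}
pos 11: 31 → miss, evict 12, frames {27,31}
pos 12: 12 → miss, evict 27, frames {31,12}
At position 12, page 27 is evicted.

27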